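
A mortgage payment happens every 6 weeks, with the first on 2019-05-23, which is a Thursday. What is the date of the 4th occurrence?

The 4th occurrence is 3 intervals after the first: 3 × 42 = 126 days after 2019-05-23.
May has 31 days — 8 days to the end of May leaves 118.
June has 30 days (88 left).
July has 31 days (57 left).
August has 31 days (26 left).
26 days into September → 2019-09-26.

2019-09-26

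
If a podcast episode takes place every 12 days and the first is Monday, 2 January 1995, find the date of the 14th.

7 June 1995

The 14th occurrence is 13 intervals after the first: 13 × 12 = 156 days after 2 January 1995.
January has 31 days — 29 days to the end of January leaves 127.
February has 28 days (99 left).
March has 31 days (68 left).
April has 30 days (38 left).
May has 31 days (7 left).
7 days into June → 7 June 1995.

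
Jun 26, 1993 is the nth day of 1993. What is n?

Days in months before Jun: 31 + 28 + 31 + 30 + 31 = 151.
Plus 26 days into Jun → day 177.

177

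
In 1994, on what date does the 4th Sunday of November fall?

November 1994 begins on a Tuesday, so the first Sunday is November 6 (5 days later).
The 4th Sunday is 3 weeks later: 6 + 21 = 27.

November 27, 1994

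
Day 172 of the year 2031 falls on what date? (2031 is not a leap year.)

Jun 21, 2031

Jan has 31 days (172 − 31 = 141 remain).
Feb has 28 days (141 − 28 = 113 remain).
Mar has 31 days (113 − 31 = 82 remain).
Apr has 30 days (82 − 30 = 52 remain).
May has 31 days (52 − 31 = 21 remain).
21 into Jun → Jun 21.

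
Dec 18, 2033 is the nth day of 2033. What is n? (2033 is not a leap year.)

352

Days in months before Dec: 31 + 28 + 31 + 30 + 31 + 30 + 31 + 31 + 30 + 31 + 30 = 334.
Plus 18 days into Dec → day 352.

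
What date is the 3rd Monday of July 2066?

19 July 2066

July 2066 begins on a Thursday, so the first Monday is July 5 (4 days later).
The 3rd Monday is 2 weeks later: 5 + 14 = 19.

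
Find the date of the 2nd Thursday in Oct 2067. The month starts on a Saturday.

Oct 13, 2067

Oct 2067 begins on a Saturday, so the first Thursday is Oct 6 (5 days later).
The 2nd Thursday is 1 weeks later: 6 + 7 = 13.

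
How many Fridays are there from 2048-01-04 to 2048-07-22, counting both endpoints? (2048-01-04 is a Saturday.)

2048-01-04 is a Saturday; the first Friday on or after it is 2048-01-10 (6 days later).
From 2048-01-10 to 2048-07-22: 21 + 29 + 31 + 30 + 31 + 30 + 22 = 194 days (rest of January, February, March, April, May, June, July).
194 ÷ 7 = 27 full weeks with remainder 5, so 27 more Fridays after the first → 28.

28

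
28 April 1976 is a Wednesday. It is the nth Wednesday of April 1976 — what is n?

Day 28 falls in week ⌈28/7⌉ of the month.
Days 1–7 hold the 1st Wednesday, 8–14 the 2nd, 15–21 the 3rd, 22–28 the 4th, 29–31 the 5th.
28 is in the range for the 4th.

4th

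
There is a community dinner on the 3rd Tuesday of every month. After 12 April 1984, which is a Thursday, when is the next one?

April 1984 starts on a Sunday; its first Tuesday is the 3rd, so the 3rd Tuesday is the 17th — 17 April 1984.
17 April 1984 is after 12 April 1984, so that is the next one.

17 April 1984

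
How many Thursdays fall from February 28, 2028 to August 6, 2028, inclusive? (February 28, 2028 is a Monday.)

23

February 28, 2028 is a Monday; the first Thursday on or after it is March 2, 2028 (3 days later).
From March 2, 2028 to August 6, 2028: 29 + 30 + 31 + 30 + 31 + 6 = 157 days (rest of March, April, May, June, July, August).
157 ÷ 7 = 22 full weeks with remainder 3, so 22 more Thursdays after the first → 23.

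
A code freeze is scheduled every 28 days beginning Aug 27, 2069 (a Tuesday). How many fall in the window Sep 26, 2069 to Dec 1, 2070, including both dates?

15

Occurrences land 28·i days after Aug 27, 2069 for i = 0, 1, 2, …
Sep 26, 2069 is 30 days after the start; 30 ÷ 28 = 1 remainder 2; since the remainder is 2, round up to i = 2. First occurrence in the window: #3 on Oct 22, 2069 (2×28 = 56 days in).
Dec 1, 2070 is 461 days after the start; 461 ÷ 28 = 16 remainder 13. Last occurrence in the window: #17 on Nov 18, 2070.
Occurrences #3 through #17: 15 in total.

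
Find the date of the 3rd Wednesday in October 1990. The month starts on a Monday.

October 1990 begins on a Monday, so the first Wednesday is October 3 (2 days later).
The 3rd Wednesday is 2 weeks later: 3 + 14 = 17.

17 October 1990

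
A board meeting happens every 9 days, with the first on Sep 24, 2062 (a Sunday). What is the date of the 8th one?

Nov 26, 2062

The 8th occurrence is 7 intervals after the first: 7 × 9 = 63 days after Sep 24, 2062.
Sep has 30 days — 6 days to the end of Sep leaves 57.
Oct has 31 days (26 left).
26 days into Nov → Nov 26, 2062.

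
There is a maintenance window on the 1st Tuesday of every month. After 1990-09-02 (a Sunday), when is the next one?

1990-09-04

September 1990 starts on a Saturday, so its 1st Tuesday is 1990-09-04 (3 days in).
1990-09-04 is after 1990-09-02, so that is the next one.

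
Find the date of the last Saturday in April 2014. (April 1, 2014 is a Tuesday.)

2014-04-26

April 2014 begins on a Tuesday, so the first Saturday is April 5 (4 days later).
April 2014 has 30 days. Adding weeks: 5, 12, 19, 26 — the last one ≤ 30 is the 26th.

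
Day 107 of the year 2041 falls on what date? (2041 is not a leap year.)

April 17, 2041

January has 31 days (107 − 31 = 76 remain).
February has 28 days (76 − 28 = 48 remain).
March has 31 days (48 − 31 = 17 remain).
17 into April → April 17.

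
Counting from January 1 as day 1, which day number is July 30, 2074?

211

Days in months before July: 31 + 28 + 31 + 30 + 31 + 30 = 181.
Plus 30 days into July → day 211.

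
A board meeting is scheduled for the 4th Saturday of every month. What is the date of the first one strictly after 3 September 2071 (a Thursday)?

September 2071 starts on a Tuesday; its first Saturday is the 5th, so the 4th Saturday is the 26th — 26 September 2071.
26 September 2071 is after 3 September 2071, so that is the next one.

26 September 2071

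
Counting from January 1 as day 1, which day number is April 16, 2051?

106

Days in months before April: 31 + 28 + 31 = 90.
Plus 16 days into April → day 106.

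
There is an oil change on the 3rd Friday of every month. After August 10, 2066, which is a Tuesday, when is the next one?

August 2066 starts on a Sunday; its first Friday is the 6th, so the 3rd Friday is the 20th — August 20, 2066.
August 20, 2066 is after August 10, 2066, so that is the next one.

August 20, 2066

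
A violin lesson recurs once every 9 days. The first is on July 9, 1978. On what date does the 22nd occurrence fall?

The 22nd occurrence is 21 intervals after the first: 21 × 9 = 189 days after July 9, 1978.
July has 31 days — 22 days to the end of July leaves 167.
August has 31 days (136 left).
September has 30 days (106 left).
October has 31 days (75 left).
November has 30 days (45 left).
December has 31 days (14 left).
14 days into January → January 14, 1979.

January 14, 1979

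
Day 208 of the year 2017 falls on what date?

27 July 2017

January has 31 days (208 − 31 = 177 remain).
February has 28 days (177 − 28 = 149 remain).
March has 31 days (149 − 31 = 118 remain).
April has 30 days (118 − 30 = 88 remain).
May has 31 days (88 − 31 = 57 remain).
June has 30 days (57 − 30 = 27 remain).
27 into July → July 27.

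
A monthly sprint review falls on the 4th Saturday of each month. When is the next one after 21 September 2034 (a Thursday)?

23 September 2034

September 2034 starts on a Friday; its first Saturday is the 2nd, so the 4th Saturday is the 23rd — 23 September 2034.
23 September 2034 is after 21 September 2034, so that is the next one.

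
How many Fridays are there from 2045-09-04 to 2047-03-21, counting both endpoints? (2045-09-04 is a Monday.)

2045-09-04 is a Monday; the first Friday on or after it is 2045-09-08 (4 days later).
From 2045-09-08 to 2047-03-21: 114 + 365 + 80 = 559 days (rest of 2045, 2046, to 2047-03-21 in 2047).
559 ÷ 7 = 79 full weeks with remainder 6, so 79 more Fridays after the first → 80.

80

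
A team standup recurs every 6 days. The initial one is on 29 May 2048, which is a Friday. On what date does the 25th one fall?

20 October 2048

The 25th occurrence is 24 intervals after the first: 24 × 6 = 144 days after 29 May 2048.
May has 31 days — 2 days to the end of May leaves 142.
June has 30 days (112 left).
July has 31 days (81 left).
August has 31 days (50 left).
September has 30 days (20 left).
20 days into October → 20 October 2048.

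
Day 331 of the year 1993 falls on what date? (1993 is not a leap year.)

1993-11-27

January has 31 days (331 − 31 = 300 remain).
February has 28 days (300 − 28 = 272 remain).
March has 31 days (272 − 31 = 241 remain).
April has 30 days (241 − 30 = 211 remain).
May has 31 days (211 − 31 = 180 remain).
June has 30 days (180 − 30 = 150 remain).
July has 31 days (150 − 31 = 119 remain).
August has 31 days (119 − 31 = 88 remain).
September has 30 days (88 − 30 = 58 remain).
October has 31 days (58 − 31 = 27 remain).
27 into November → November 27.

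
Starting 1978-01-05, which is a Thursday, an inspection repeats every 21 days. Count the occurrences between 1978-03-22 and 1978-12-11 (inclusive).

13

Occurrences land 21·i days after 1978-01-05 for i = 0, 1, 2, …
1978-03-22 is 76 days after the start; 76 ÷ 21 = 3 remainder 13; since the remainder is 13, round up to i = 4. First occurrence in the window: #5 on 1978-03-30 (4×21 = 84 days in).
1978-12-11 is 340 days after the start; 340 ÷ 21 = 16 remainder 4. Last occurrence in the window: #17 on 1978-12-07.
Occurrences #5 through #17: 13 in total.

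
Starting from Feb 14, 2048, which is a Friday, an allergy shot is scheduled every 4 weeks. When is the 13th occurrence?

Jan 15, 2049

The 13th occurrence is 12 intervals after the first: 12 × 28 = 336 days after Feb 14, 2048.
Feb has 29 days — 15 days to the end of Feb leaves 321.
Mar has 31 days (290 left).
Apr has 30 days (260 left).
May has 31 days (229 left).
Jun has 30 days (199 left).
Jul has 31 days (168 left).
Aug has 31 days (137 left).
Sep has 30 days (107 left).
Oct has 31 days (76 left).
Nov has 30 days (46 left).
Dec has 31 days (15 left).
15 days into Jan → Jan 15, 2049.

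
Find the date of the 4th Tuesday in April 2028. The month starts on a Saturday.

April 2028 begins on a Saturday, so the first Tuesday is April 4 (3 days later).
The 4th Tuesday is 3 weeks later: 4 + 21 = 25.

25 April 2028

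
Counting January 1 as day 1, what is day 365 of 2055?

Dec 31, 2055

Jan has 31 days (365 − 31 = 334 remain).
Feb has 28 days (334 − 28 = 306 remain).
Mar has 31 days (306 − 31 = 275 remain).
Apr has 30 days (275 − 30 = 245 remain).
May has 31 days (245 − 31 = 214 remain).
Jun has 30 days (214 − 30 = 184 remain).
Jul has 31 days (184 − 31 = 153 remain).
Aug has 31 days (153 − 31 = 122 remain).
Sep has 30 days (122 − 30 = 92 remain).
Oct has 31 days (92 − 31 = 61 remain).
Nov has 30 days (61 − 30 = 31 remain).
31 into Dec → Dec 31.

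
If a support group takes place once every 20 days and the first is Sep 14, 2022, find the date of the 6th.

Dec 23, 2022

The 6th occurrence is 5 intervals after the first: 5 × 20 = 100 days after Sep 14, 2022.
Sep has 30 days — 16 days to the end of Sep leaves 84.
Oct has 31 days (53 left).
Nov has 30 days (23 left).
23 days into Dec → Dec 23, 2022.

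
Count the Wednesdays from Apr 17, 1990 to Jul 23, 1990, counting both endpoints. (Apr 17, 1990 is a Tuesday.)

Apr 17, 1990 is a Tuesday; the first Wednesday on or after it is Apr 18, 1990 (1 day later).
From Apr 18, 1990 to Jul 23, 1990: 12 + 31 + 30 + 23 = 96 days (rest of Apr, May, Jun, Jul).
96 ÷ 7 = 13 full weeks with remainder 5, so 13 more Wednesdays after the first → 14.

14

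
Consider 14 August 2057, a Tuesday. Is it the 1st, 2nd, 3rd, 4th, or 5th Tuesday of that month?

Day 14 falls in week ⌈14/7⌉ of the month.
Days 1–7 hold the 1st Tuesday, 8–14 the 2nd, 15–21 the 3rd, 22–28 the 4th, 29–31 the 5th.
14 is in the range for the 2nd.

2nd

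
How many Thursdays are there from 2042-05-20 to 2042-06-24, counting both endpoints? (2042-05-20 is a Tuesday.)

2042-05-20 is a Tuesday; the first Thursday on or after it is 2042-05-22 (2 days later).
From 2042-05-22 to 2042-06-24: 9 + 24 = 33 days (rest of May, June).
33 ÷ 7 = 4 full weeks with remainder 5, so 4 more Thursdays after the first → 5.

5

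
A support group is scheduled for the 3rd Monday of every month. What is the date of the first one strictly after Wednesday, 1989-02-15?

1989-02-20

February 1989 starts on a Wednesday; its first Monday is the 6th, so the 3rd Monday is the 20th — 1989-02-20.
1989-02-20 is after 1989-02-15, so that is the next one.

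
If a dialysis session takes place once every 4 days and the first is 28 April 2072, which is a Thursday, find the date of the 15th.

The 15th occurrence is 14 intervals after the first: 14 × 4 = 56 days after 28 April 2072.
April has 30 days — 2 days to the end of April leaves 54.
May has 31 days (23 left).
23 days into June → 23 June 2072.

23 June 2072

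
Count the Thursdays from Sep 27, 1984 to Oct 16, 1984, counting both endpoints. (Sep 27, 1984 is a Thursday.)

Sep 27, 1984 is a Thursday; the first Thursday on or after it is Sep 27, 1984.
From Sep 27, 1984 to Oct 16, 1984: 3 + 16 = 19 days (rest of Sep, Oct).
19 ÷ 7 = 2 full weeks with remainder 5, so 2 more Thursdays after the first → 3.

3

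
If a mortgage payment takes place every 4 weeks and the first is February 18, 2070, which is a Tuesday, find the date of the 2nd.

The 2nd occurrence is 1 interval after the first: 1 × 28 = 28 days after February 18, 2070.
February has 28 days — 10 days to the end of February leaves 18.
18 days into March → March 18, 2070.

March 18, 2070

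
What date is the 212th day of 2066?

January has 31 days (212 − 31 = 181 remain).
February has 28 days (181 − 28 = 153 remain).
March has 31 days (153 − 31 = 122 remain).
April has 30 days (122 − 30 = 92 remain).
May has 31 days (92 − 31 = 61 remain).
June has 30 days (61 − 30 = 31 remain).
31 into July → July 31.

31 July 2066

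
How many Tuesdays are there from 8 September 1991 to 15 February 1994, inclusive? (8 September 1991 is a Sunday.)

8 September 1991 is a Sunday; the first Tuesday on or after it is 10 September 1991 (2 days later).
From 10 September 1991 to 15 February 1994: 112 + 366 + 365 + 46 = 889 days (rest of 1991, 1992, 1993, to 15 February 1994 in 1994).
889 ÷ 7 = 127 full weeks with remainder 0, so 127 more Tuesdays after the first → 128.

128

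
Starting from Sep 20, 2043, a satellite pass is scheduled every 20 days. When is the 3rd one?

The 3rd occurrence is 2 intervals after the first: 2 × 20 = 40 days after Sep 20, 2043.
Sep has 30 days — 10 days to the end of Sep leaves 30.
30 days into Oct → Oct 30, 2043.

Oct 30, 2043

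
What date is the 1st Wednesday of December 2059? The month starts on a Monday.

December 2059 begins on a Monday, so the first Wednesday is December 3 (2 days later).

December 3, 2059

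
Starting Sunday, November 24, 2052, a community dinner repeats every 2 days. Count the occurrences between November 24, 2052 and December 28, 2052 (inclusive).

18

Occurrences land 2·i days after November 24, 2052 for i = 0, 1, 2, …
The window opens on the start date, so the first occurrence inside is #1 on November 24, 2052.
December 28, 2052 is 34 days after the start; 34 ÷ 2 = 17 remainder 0. Last occurrence in the window: #18 on December 28, 2052.
Occurrences #1 through #18: 18 in total.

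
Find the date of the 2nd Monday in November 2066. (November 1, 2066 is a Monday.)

November 2066 begins on a Monday, so the first Monday is November 1.
The 2nd Monday is 1 weeks later: 1 + 7 = 8.

8 November 2066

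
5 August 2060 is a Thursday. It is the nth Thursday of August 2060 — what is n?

1st

Day 5 falls in week ⌈5/7⌉ of the month.
Days 1–7 hold the 1st Thursday, 8–14 the 2nd, 15–21 the 3rd, 22–28 the 4th, 29–31 the 5th.
5 is in the range for the 1st.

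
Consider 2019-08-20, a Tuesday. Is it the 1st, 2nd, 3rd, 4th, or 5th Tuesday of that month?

Day 20 falls in week ⌈20/7⌉ of the month.
Days 1–7 hold the 1st Tuesday, 8–14 the 2nd, 15–21 the 3rd, 22–28 the 4th, 29–31 the 5th.
20 is in the range for the 3rd.

3rd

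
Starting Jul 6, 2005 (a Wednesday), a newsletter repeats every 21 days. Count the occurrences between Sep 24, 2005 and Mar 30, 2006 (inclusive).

Occurrences land 21·i days after Jul 6, 2005 for i = 0, 1, 2, …
Sep 24, 2005 is 80 days after the start; 80 ÷ 21 = 3 remainder 17; since the remainder is 17, round up to i = 4. First occurrence in the window: #5 on Sep 28, 2005 (4×21 = 84 days in).
Mar 30, 2006 is 267 days after the start; 267 ÷ 21 = 12 remainder 15. Last occurrence in the window: #13 on Mar 15, 2006.
Occurrences #5 through #13: 9 in total.

9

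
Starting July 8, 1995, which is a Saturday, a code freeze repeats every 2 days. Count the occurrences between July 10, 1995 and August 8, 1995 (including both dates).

15

Occurrences land 2·i days after July 8, 1995 for i = 0, 1, 2, …
July 10, 1995 is 2 days after the start; 2 ÷ 2 = 1 remainder 0. First occurrence in the window: #2 on July 10, 1995 (1×2 = 2 days in).
August 8, 1995 is 31 days after the start; 31 ÷ 2 = 15 remainder 1. Last occurrence in the window: #16 on August 7, 1995.
Occurrences #2 through #16: 15 in total.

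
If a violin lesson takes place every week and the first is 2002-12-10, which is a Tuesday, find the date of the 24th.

2003-05-20

The 24th occurrence is 23 intervals after the first: 23 × 7 = 161 days after 2002-12-10.
December has 31 days — 21 days to the end of December leaves 140.
January has 31 days (109 left).
February has 28 days (81 left).
March has 31 days (50 left).
April has 30 days (20 left).
20 days into May → 2003-05-20.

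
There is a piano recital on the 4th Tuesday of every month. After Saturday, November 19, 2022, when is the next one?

November 2022 starts on a Tuesday; its first Tuesday is the 1st, so the 4th Tuesday is the 22nd — November 22, 2022.
November 22, 2022 is after November 19, 2022, so that is the next one.

November 22, 2022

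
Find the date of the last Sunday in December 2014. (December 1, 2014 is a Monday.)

28 December 2014

December 2014 begins on a Monday, so the first Sunday is December 7 (6 days later).
December 2014 has 31 days. Adding weeks: 7, 14, 21, 28 — the last one ≤ 31 is the 28th.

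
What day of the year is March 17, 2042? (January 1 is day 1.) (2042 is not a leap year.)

76

Days in months before March: 31 + 28 = 59.
Plus 17 days into March → day 76.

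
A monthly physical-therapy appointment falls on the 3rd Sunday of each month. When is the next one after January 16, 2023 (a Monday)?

February 19, 2023

January 2023 starts on a Sunday; its first Sunday is the 1st, so the 3rd Sunday is the 15th — January 15, 2023.
That is not after January 16, 2023, so look at February 2023.
February 2023 starts on a Wednesday; its first Sunday is the 5th, so the 3rd Sunday is the 19th — February 19, 2023.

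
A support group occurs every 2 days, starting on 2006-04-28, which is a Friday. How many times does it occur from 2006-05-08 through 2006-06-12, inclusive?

Occurrences land 2·i days after 2006-04-28 for i = 0, 1, 2, …
2006-05-08 is 10 days after the start; 10 ÷ 2 = 5 remainder 0. First occurrence in the window: #6 on 2006-05-08 (5×2 = 10 days in).
2006-06-12 is 45 days after the start; 45 ÷ 2 = 22 remainder 1. Last occurrence in the window: #23 on 2006-06-11.
Occurrences #6 through #23: 18 in total.

18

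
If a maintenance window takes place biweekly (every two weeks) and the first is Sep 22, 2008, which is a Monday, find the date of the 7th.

Dec 15, 2008

The 7th occurrence is 6 intervals after the first: 6 × 14 = 84 days after Sep 22, 2008.
Sep has 30 days — 8 days to the end of Sep leaves 76.
Oct has 31 days (45 left).
Nov has 30 days (15 left).
15 days into Dec → Dec 15, 2008.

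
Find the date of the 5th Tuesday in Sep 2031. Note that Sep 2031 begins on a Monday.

Sep 30, 2031

Sep 2031 begins on a Monday, so the first Tuesday is Sep 2 (1 day later).
The 5th Tuesday is 4 weeks later: 2 + 28 = 30.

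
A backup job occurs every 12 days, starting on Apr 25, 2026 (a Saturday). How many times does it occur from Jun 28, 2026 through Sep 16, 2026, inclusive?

Occurrences land 12·i days after Apr 25, 2026 for i = 0, 1, 2, …
Jun 28, 2026 is 64 days after the start; 64 ÷ 12 = 5 remainder 4; since the remainder is 4, round up to i = 6. First occurrence in the window: #7 on Jul 6, 2026 (6×12 = 72 days in).
Sep 16, 2026 is 144 days after the start; 144 ÷ 12 = 12 remainder 0. Last occurrence in the window: #13 on Sep 16, 2026.
Occurrences #7 through #13: 7 in total.

7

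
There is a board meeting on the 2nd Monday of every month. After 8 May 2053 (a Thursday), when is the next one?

12 May 2053

May 2053 starts on a Thursday; its first Monday is the 5th, so the 2nd Monday is the 12th — 12 May 2053.
12 May 2053 is after 8 May 2053, so that is the next one.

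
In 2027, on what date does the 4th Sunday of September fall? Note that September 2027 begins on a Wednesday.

September 2027 begins on a Wednesday, so the first Sunday is September 5 (4 days later).
The 4th Sunday is 3 weeks later: 5 + 21 = 26.

September 26, 2027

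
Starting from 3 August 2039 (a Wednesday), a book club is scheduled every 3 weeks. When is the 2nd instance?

The 2nd occurrence is 1 interval after the first: 1 × 21 = 21 days after 3 August 2039.
21 days later is 24 August 2039.

24 August 2039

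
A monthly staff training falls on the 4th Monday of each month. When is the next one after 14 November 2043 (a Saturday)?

November 2043 starts on a Sunday; its first Monday is the 2nd, so the 4th Monday is the 23rd — 23 November 2043.
23 November 2043 is after 14 November 2043, so that is the next one.

23 November 2043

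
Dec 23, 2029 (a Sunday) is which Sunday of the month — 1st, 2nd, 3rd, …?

4th

Day 23 falls in week ⌈23/7⌉ of the month.
Days 1–7 hold the 1st Sunday, 8–14 the 2nd, 15–21 the 3rd, 22–28 the 4th, 29–31 the 5th.
23 is in the range for the 4th.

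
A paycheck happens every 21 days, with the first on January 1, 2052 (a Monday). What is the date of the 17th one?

December 2, 2052

The 17th occurrence is 16 intervals after the first: 16 × 21 = 336 days after January 1, 2052.
January has 31 days — 30 days to the end of January leaves 306.
February has 29 days (277 left).
March has 31 days (246 left).
April has 30 days (216 left).
May has 31 days (185 left).
June has 30 days (155 left).
July has 31 days (124 left).
August has 31 days (93 left).
September has 30 days (63 left).
October has 31 days (32 left).
November has 30 days (2 left).
2 days into December → December 2, 2052.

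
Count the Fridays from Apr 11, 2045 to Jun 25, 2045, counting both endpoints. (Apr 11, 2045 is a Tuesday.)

Apr 11, 2045 is a Tuesday; the first Friday on or after it is Apr 14, 2045 (3 days later).
From Apr 14, 2045 to Jun 25, 2045: 16 + 31 + 25 = 72 days (rest of Apr, May, Jun).
72 ÷ 7 = 10 full weeks with remainder 2, so 10 more Fridays after the first → 11.

11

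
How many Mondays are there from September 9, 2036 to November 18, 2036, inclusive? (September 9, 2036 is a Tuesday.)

September 9, 2036 is a Tuesday; the first Monday on or after it is September 15, 2036 (6 days later).
From September 15, 2036 to November 18, 2036: 15 + 31 + 18 = 64 days (rest of September, October, November).
64 ÷ 7 = 9 full weeks with remainder 1, so 9 more Mondays after the first → 10.

10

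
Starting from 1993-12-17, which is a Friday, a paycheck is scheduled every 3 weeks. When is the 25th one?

The 25th occurrence is 24 intervals after the first: 24 × 21 = 504 days after 1993-12-17.
December has 31 days — 14 days to the end of December leaves 490.
1994 has 365 days (125 left).
January has 31 days (94 left).
February has 28 days (66 left).
March has 31 days (35 left).
April has 30 days (5 left).
5 days into May → 1995-05-05.

1995-05-05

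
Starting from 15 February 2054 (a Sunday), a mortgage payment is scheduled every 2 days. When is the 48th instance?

The 48th occurrence is 47 intervals after the first: 47 × 2 = 94 days after 15 February 2054.
February has 28 days — 13 days to the end of February leaves 81.
March has 31 days (50 left).
April has 30 days (20 left).
20 days into May → 20 May 2054.

20 May 2054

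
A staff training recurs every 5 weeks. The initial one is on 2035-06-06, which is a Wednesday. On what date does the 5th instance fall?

2035-10-24

The 5th occurrence is 4 intervals after the first: 4 × 35 = 140 days after 2035-06-06.
June has 30 days — 24 days to the end of June leaves 116.
July has 31 days (85 left).
August has 31 days (54 left).
September has 30 days (24 left).
24 days into October → 2035-10-24.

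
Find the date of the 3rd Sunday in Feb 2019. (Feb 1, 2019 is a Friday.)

Feb 2019 begins on a Friday, so the first Sunday is Feb 3 (2 days later).
The 3rd Sunday is 2 weeks later: 3 + 14 = 17.

Feb 17, 2019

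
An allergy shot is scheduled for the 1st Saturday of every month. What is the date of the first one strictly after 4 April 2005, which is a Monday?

April 2005 starts on a Friday, so its 1st Saturday is 2 April 2005 (1 day in).
That is not after 4 April 2005, so look at May 2005.
May 2005 starts on a Sunday, so its 1st Saturday is 7 May 2005 (6 days in).

7 May 2005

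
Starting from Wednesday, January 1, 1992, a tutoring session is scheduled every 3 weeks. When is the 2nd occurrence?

The 2nd occurrence is 1 interval after the first: 1 × 21 = 21 days after January 1, 1992.
21 days later is January 22, 1992.

January 22, 1992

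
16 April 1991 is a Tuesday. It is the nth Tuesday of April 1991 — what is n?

3rd

Day 16 falls in week ⌈16/7⌉ of the month.
Days 1–7 hold the 1st Tuesday, 8–14 the 2nd, 15–21 the 3rd, 22–28 the 4th, 29–31 the 5th.
16 is in the range for the 3rd.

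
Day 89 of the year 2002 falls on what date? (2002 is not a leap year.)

Mar 30, 2002

Jan has 31 days (89 − 31 = 58 remain).
Feb has 28 days (58 − 28 = 30 remain).
30 into Mar → Mar 30.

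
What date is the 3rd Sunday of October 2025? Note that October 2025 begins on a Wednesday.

2025-10-19

October 2025 begins on a Wednesday, so the first Sunday is October 5 (4 days later).
The 3rd Sunday is 2 weeks later: 5 + 14 = 19.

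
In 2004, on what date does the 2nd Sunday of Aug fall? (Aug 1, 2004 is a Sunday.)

Aug 2004 begins on a Sunday, so the first Sunday is Aug 1.
The 2nd Sunday is 1 weeks later: 1 + 7 = 8.

Aug 8, 2004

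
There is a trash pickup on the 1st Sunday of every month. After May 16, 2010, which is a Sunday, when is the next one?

Jun 6, 2010

May 2010 starts on a Saturday, so its 1st Sunday is May 2, 2010 (1 day in).
That is not after May 16, 2010, so look at Jun 2010.
Jun 2010 starts on a Tuesday, so its 1st Sunday is Jun 6, 2010 (5 days in).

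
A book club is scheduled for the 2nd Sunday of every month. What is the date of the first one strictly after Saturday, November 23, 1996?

November 1996 starts on a Friday; its first Sunday is the 3rd, so the 2nd Sunday is the 10th — November 10, 1996.
That is not after November 23, 1996, so look at December 1996.
December 1996 starts on a Sunday; its first Sunday is the 1st, so the 2nd Sunday is the 8th — December 8, 1996.

December 8, 1996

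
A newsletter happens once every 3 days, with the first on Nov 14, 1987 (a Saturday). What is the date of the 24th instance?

Jan 22, 1988

The 24th occurrence is 23 intervals after the first: 23 × 3 = 69 days after Nov 14, 1987.
Nov has 30 days — 16 days to the end of Nov leaves 53.
Dec has 31 days (22 left).
22 days into Jan → Jan 22, 1988.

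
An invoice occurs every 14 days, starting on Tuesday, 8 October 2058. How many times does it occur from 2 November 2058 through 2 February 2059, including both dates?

7

Occurrences land 14·i days after 8 October 2058 for i = 0, 1, 2, …
2 November 2058 is 25 days after the start; 25 ÷ 14 = 1 remainder 11; since the remainder is 11, round up to i = 2. First occurrence in the window: #3 on 5 November 2058 (2×14 = 28 days in).
2 February 2059 is 117 days after the start; 117 ÷ 14 = 8 remainder 5. Last occurrence in the window: #9 on 28 January 2059.
Occurrences #3 through #9: 7 in total.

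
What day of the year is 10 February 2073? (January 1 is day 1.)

Days in months before February: 31 = 31.
Plus 10 days into February → day 41.

41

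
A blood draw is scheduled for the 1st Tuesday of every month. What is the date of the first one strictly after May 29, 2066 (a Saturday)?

May 2066 starts on a Saturday, so its 1st Tuesday is May 4, 2066 (3 days in).
That is not after May 29, 2066, so look at Jun 2066.
Jun 2066 starts on a Tuesday, so its 1st Tuesday is Jun 1, 2066.

Jun 1, 2066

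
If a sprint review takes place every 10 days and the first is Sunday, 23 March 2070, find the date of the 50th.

The 50th occurrence is 49 intervals after the first: 49 × 10 = 490 days after 23 March 2070.
March has 31 days — 8 days to the end of March leaves 482.
From end of March to end of 2070 is 275 days (207 left).
January has 31 days (176 left).
February has 28 days (148 left).
March has 31 days (117 left).
April has 30 days (87 left).
May has 31 days (56 left).
June has 30 days (26 left).
26 days into July → 26 July 2071.

26 July 2071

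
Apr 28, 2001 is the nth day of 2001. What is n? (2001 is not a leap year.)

118

Days in months before Apr: 31 + 28 + 31 = 90.
Plus 28 days into Apr → day 118.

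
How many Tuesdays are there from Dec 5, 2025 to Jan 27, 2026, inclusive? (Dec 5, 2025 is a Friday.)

Dec 5, 2025 is a Friday; the first Tuesday on or after it is Dec 9, 2025 (4 days later).
From Dec 9, 2025 to Jan 27, 2026: 22 + 27 = 49 days (rest of Dec, Jan).
49 ÷ 7 = 7 full weeks with remainder 0, so 7 more Tuesdays after the first → 8.

8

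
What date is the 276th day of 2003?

January has 31 days (276 − 31 = 245 remain).
February has 28 days (245 − 28 = 217 remain).
March has 31 days (217 − 31 = 186 remain).
April has 30 days (186 − 30 = 156 remain).
May has 31 days (156 − 31 = 125 remain).
June has 30 days (125 − 30 = 95 remain).
July has 31 days (95 − 31 = 64 remain).
August has 31 days (64 − 31 = 33 remain).
September has 30 days (33 − 30 = 3 remain).
3 into October → October 3.

3 October 2003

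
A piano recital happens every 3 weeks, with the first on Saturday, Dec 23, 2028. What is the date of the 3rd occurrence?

Feb 3, 2029

The 3rd occurrence is 2 intervals after the first: 2 × 21 = 42 days after Dec 23, 2028.
Dec has 31 days — 8 days to the end of Dec leaves 34.
Jan has 31 days (3 left).
3 days into Feb → Feb 3, 2029.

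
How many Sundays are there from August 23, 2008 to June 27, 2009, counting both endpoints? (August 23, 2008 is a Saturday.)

44

August 23, 2008 is a Saturday; the first Sunday on or after it is August 24, 2008 (1 day later).
From August 24, 2008 to June 27, 2009: 7 + 30 + 31 + 30 + 31 + 31 + 28 + 31 + 30 + 31 + 27 = 307 days (rest of August, September, October, November, December, January, February, March, April, May, June).
307 ÷ 7 = 43 full weeks with remainder 6, so 43 more Sundays after the first → 44.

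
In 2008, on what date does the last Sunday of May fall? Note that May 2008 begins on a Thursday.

May 2008 begins on a Thursday, so the first Sunday is May 4 (3 days later).
May 2008 has 31 days. Adding weeks: 4, 11, 18, 25 — the last one ≤ 31 is the 25th.

May 25, 2008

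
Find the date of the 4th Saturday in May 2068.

May 2068 begins on a Tuesday, so the first Saturday is May 5 (4 days later).
The 4th Saturday is 3 weeks later: 5 + 21 = 26.

2068-05-26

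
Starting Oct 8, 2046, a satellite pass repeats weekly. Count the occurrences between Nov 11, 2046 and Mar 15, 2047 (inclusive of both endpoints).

18

Occurrences land 7·i days after Oct 8, 2046 for i = 0, 1, 2, …
Nov 11, 2046 is 34 days after the start; 34 ÷ 7 = 4 remainder 6; since the remainder is 6, round up to i = 5. First occurrence in the window: #6 on Nov 12, 2046 (5×7 = 35 days in).
Mar 15, 2047 is 158 days after the start; 158 ÷ 7 = 22 remainder 4. Last occurrence in the window: #23 on Mar 11, 2047.
Occurrences #6 through #23: 18 in total.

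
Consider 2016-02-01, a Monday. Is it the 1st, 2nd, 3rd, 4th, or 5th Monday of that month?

Day 1 falls in week ⌈1/7⌉ of the month.
Days 1–7 hold the 1st Monday, 8–14 the 2nd, 15–21 the 3rd, 22–28 the 4th, 29–31 the 5th.
1 is in the range for the 1st.

1st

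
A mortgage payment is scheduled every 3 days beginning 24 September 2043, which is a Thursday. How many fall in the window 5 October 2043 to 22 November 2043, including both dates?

16

Occurrences land 3·i days after 24 September 2043 for i = 0, 1, 2, …
5 October 2043 is 11 days after the start; 11 ÷ 3 = 3 remainder 2; since the remainder is 2, round up to i = 4. First occurrence in the window: #5 on 6 October 2043 (4×3 = 12 days in).
22 November 2043 is 59 days after the start; 59 ÷ 3 = 19 remainder 2. Last occurrence in the window: #20 on 20 November 2043.
Occurrences #5 through #20: 16 in total.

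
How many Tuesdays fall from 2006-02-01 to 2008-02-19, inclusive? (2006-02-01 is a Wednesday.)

107

2006-02-01 is a Wednesday; the first Tuesday on or after it is 2006-02-07 (6 days later).
From 2006-02-07 to 2008-02-19: 327 + 365 + 50 = 742 days (rest of 2006, 2007, to 2008-02-19 in 2008).
742 ÷ 7 = 106 full weeks with remainder 0, so 106 more Tuesdays after the first → 107.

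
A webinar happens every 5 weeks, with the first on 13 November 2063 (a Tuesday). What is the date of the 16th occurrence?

21 April 2065

The 16th occurrence is 15 intervals after the first: 15 × 35 = 525 days after 13 November 2063.
November has 30 days — 17 days to the end of November leaves 508.
From end of November to end of 2063 is 31 days (477 left).
2064 has 366 days (111 left).
January has 31 days (80 left).
February has 28 days (52 left).
March has 31 days (21 left).
21 days into April → 21 April 2065.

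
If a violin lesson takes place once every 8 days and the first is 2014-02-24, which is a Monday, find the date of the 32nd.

2014-10-30

The 32nd occurrence is 31 intervals after the first: 31 × 8 = 248 days after 2014-02-24.
February has 28 days — 4 days to the end of February leaves 244.
March has 31 days (213 left).
April has 30 days (183 left).
May has 31 days (152 left).
June has 30 days (122 left).
July has 31 days (91 left).
August has 31 days (60 left).
September has 30 days (30 left).
30 days into October → 2014-10-30.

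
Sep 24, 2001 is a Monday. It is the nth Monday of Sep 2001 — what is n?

4th

Day 24 falls in week ⌈24/7⌉ of the month.
Days 1–7 hold the 1st Monday, 8–14 the 2nd, 15–21 the 3rd, 22–28 the 4th, 29–31 the 5th.
24 is in the range for the 4th.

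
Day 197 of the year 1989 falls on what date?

July 16, 1989

January has 31 days (197 − 31 = 166 remain).
February has 28 days (166 − 28 = 138 remain).
March has 31 days (138 − 31 = 107 remain).
April has 30 days (107 − 30 = 77 remain).
May has 31 days (77 − 31 = 46 remain).
June has 30 days (46 − 30 = 16 remain).
16 into July → July 16.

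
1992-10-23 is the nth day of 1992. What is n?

297

Days in months before October: 31 + 29 + 31 + 30 + 31 + 30 + 31 + 31 + 30 = 274.
Plus 23 days into October → day 297.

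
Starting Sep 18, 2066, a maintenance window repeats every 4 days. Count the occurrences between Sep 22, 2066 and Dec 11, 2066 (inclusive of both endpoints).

Occurrences land 4·i days after Sep 18, 2066 for i = 0, 1, 2, …
Sep 22, 2066 is 4 days after the start; 4 ÷ 4 = 1 remainder 0. First occurrence in the window: #2 on Sep 22, 2066 (1×4 = 4 days in).
Dec 11, 2066 is 84 days after the start; 84 ÷ 4 = 21 remainder 0. Last occurrence in the window: #22 on Dec 11, 2066.
Occurrences #2 through #22: 21 in total.

21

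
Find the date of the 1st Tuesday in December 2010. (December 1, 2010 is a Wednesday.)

December 7, 2010

December 2010 begins on a Wednesday, so the first Tuesday is December 7 (6 days later).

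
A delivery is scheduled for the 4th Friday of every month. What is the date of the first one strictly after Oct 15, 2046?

Oct 26, 2046

Oct 2046 starts on a Monday; its first Friday is the 5th, so the 4th Friday is the 26th — Oct 26, 2046.
Oct 26, 2046 is after Oct 15, 2046, so that is the next one.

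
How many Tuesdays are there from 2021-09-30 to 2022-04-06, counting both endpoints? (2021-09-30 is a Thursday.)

27

2021-09-30 is a Thursday; the first Tuesday on or after it is 2021-10-05 (5 days later).
From 2021-10-05 to 2022-04-06: 26 + 30 + 31 + 31 + 28 + 31 + 6 = 183 days (rest of October, November, December, January, February, March, April).
183 ÷ 7 = 26 full weeks with remainder 1, so 26 more Tuesdays after the first → 27.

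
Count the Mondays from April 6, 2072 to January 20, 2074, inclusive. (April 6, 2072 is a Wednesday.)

April 6, 2072 is a Wednesday; the first Monday on or after it is April 11, 2072 (5 days later).
From April 11, 2072 to January 20, 2074: 264 + 365 + 20 = 649 days (rest of 2072, 2073, to January 20, 2074 in 2074).
649 ÷ 7 = 92 full weeks with remainder 5, so 92 more Mondays after the first → 93.

93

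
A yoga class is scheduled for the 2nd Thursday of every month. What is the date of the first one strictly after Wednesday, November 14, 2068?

November 2068 starts on a Thursday; its first Thursday is the 1st, so the 2nd Thursday is the 8th — November 8, 2068.
That is not after November 14, 2068, so look at December 2068.
December 2068 starts on a Saturday; its first Thursday is the 6th, so the 2nd Thursday is the 13th — December 13, 2068.

December 13, 2068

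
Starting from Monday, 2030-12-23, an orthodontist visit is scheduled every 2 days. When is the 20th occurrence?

2031-01-30

The 20th occurrence is 19 intervals after the first: 19 × 2 = 38 days after 2030-12-23.
December has 31 days — 8 days to the end of December leaves 30.
30 days into January → 2031-01-30.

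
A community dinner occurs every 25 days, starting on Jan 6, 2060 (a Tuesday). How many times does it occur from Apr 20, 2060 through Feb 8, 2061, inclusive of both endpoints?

11

Occurrences land 25·i days after Jan 6, 2060 for i = 0, 1, 2, …
Apr 20, 2060 is 105 days after the start; 105 ÷ 25 = 4 remainder 5; since the remainder is 5, round up to i = 5. First occurrence in the window: #6 on May 10, 2060 (5×25 = 125 days in).
Feb 8, 2061 is 399 days after the start; 399 ÷ 25 = 15 remainder 24. Last occurrence in the window: #16 on Jan 15, 2061.
Occurrences #6 through #16: 11 in total.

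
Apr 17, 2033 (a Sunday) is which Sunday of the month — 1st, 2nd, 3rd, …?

3rd

Day 17 falls in week ⌈17/7⌉ of the month.
Days 1–7 hold the 1st Sunday, 8–14 the 2nd, 15–21 the 3rd, 22–28 the 4th, 29–31 the 5th.
17 is in the range for the 3rd.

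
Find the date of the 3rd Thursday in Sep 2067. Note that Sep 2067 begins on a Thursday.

Sep 15, 2067

Sep 2067 begins on a Thursday, so the first Thursday is Sep 1.
The 3rd Thursday is 2 weeks later: 1 + 14 = 15.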